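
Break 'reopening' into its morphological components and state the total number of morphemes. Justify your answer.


Step 1: Identify prefix: 're' (meaning: again)
Step 2: Identify root: 'open'
Step 3: Identify suffix(es): 'ing'
Decomposition: re- (prefix: again) + open (root) + -ing (suffix: ongoing action)
Total morphemes: 3

3 morphemes (re- (prefix: again) + open (root) + -ing (suffix: ongoing action))


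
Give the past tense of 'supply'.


Apply rule: Change -y to -ied. 'supply' becomes 'supplied'.

supplied


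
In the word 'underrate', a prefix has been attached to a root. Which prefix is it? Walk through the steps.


The word 'underrate' = 'under' (prefix) + 'rate' (root). The prefix is 'under'.

under


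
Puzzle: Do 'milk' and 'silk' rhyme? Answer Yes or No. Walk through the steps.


Rime (stressed vowel + following sounds) of 'milk': -ilk = /ɪlk/
Rime of 'silk': -ilk = /ɪlk/
/ɪlk/ and /ɪlk/ are the same ending sound, so the words rhyme.

Yes


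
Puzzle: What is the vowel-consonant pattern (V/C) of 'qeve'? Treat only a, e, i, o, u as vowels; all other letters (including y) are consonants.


Letter mapping: q = C, e = V, v = C, e = V.

CVCV


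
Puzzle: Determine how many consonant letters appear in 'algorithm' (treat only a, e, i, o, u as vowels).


Consonants in 'algorithm': l, g, r, t, h, m = 6 consonants.

6


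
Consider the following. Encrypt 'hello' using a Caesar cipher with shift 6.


Shift each letter by 6: h -> n, e -> k, l -> r, l -> r, o -> u. Result: 'nkrru'.

nkrru


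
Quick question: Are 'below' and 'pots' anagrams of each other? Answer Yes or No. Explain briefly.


Sorted letters of 'below': 'below'
Sorted letters of 'pots': 'opst'
They do not match.

No


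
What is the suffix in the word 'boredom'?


The word 'boredom' = 'bore' (root) + '-dom' (suffix). The suffix is '-dom'.

dom


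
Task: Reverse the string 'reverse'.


Reverse 'reverse' character by character: 'esrever'.

esrever


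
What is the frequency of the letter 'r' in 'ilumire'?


Letter 'r' in 'ilumire': found at position(s) 6 = 1 occurrence(s).

1


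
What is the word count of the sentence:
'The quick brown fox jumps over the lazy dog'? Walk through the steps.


Split into words: The | quick | brown | fox | jumps | over | the | lazy | dog = 9 words.

9


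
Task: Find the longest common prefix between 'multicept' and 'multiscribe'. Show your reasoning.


Compare from the start: 5 characters match: 'multi'. Mismatch at position 6: 'c' vs 's'.

multi


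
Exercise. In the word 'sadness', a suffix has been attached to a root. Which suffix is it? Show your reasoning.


The word 'sadness' = 'sad' (root) + '-ness' (suffix). The suffix is '-ness'.

ness


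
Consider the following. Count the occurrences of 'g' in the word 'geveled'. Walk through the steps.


Letter 'g' in 'geveled': found at position(s) 1 = 1 occurrence(s).

1


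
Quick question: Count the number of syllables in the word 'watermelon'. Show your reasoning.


Break 'watermelon' into syllables: wa-ter-mel-on -> wa | ter | mel | on = 4 syllables

4 syllables


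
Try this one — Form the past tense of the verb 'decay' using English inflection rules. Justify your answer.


Apply rule: Add -ed. 'decay' becomes 'decayed'.

decayed


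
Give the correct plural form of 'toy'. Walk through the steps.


Apply rule: Add -s. 'toy' becomes 'toys'.

toys


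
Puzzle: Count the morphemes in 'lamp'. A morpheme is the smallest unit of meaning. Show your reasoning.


Decomposition: lamp (free morpheme) = 1 morpheme(s)

1 morphemes


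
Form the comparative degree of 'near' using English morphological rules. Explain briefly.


Apply comparative formation (add -er): 'near' -> 'nearer'.

nearer


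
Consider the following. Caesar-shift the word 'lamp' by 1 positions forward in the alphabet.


Shift each letter by 1: l -> m, a -> b, m -> n, p -> q. Result: 'mbnq'.

mbnq


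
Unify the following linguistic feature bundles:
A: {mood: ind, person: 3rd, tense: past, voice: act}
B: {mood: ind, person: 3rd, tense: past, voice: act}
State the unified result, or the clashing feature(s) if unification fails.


Compare features:
mood: A=ind vs B=ind -> unified: ind
person: A=3rd vs B=3rd -> unified: 3rd
tense: A=past vs B=past -> unified: past
voice: A=act vs B=act -> unified: act
No clashes found.

Unified: {mood: ind, person: 3rd, tense: past, voice: act}


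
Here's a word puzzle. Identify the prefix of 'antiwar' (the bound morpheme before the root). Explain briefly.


The word 'antiwar' = 'anti' (prefix) + 'war' (root). The prefix is 'anti'.

anti


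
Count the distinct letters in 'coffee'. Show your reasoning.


Unique letters in 'coffee': {c, e, f, o} = 4 distinct letters.

4


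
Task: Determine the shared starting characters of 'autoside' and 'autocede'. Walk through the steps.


Compare from the start: 4 characters match: 'auto'. Mismatch at position 5: 's' vs 'c'.

auto


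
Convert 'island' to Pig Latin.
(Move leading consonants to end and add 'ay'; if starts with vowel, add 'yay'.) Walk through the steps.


'island' starts with a vowel, so add 'yay': 'islandyay'.

islandyay


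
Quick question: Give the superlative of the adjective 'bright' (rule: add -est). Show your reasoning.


Apply superlative formation (add -est): 'bright' -> 'brightest'.

brightest


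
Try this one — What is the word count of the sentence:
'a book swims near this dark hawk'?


Split into words: a | book | swims | near | this | dark | hawk = 7 words.

7


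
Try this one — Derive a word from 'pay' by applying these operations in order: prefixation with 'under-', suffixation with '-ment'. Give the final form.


Step 1: Add prefix 'under-' to 'pay' = 'underpay'
Step 2: Add suffix '-ment' to 'underpay' = 'underpayment'

underpayment


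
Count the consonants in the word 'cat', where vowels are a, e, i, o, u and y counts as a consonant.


Consonants in 'cat': c, t = 2 consonants.

2


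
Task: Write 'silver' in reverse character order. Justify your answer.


Reverse 'silver' character by character: 'revlis'.

revlis


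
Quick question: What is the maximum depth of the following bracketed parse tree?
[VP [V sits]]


Count bracket nesting levels:
'[' at pos 0: depth = 1
'[' at pos 4: depth = 2
Maximum depth reached: 2

2


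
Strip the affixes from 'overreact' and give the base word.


Remove prefix 'over' from 'overreact' to get root 'react'.

react


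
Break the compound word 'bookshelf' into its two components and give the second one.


Split 'bookshelf' into 'book' + 'shelf'. The second part is 'shelf'.

shelf


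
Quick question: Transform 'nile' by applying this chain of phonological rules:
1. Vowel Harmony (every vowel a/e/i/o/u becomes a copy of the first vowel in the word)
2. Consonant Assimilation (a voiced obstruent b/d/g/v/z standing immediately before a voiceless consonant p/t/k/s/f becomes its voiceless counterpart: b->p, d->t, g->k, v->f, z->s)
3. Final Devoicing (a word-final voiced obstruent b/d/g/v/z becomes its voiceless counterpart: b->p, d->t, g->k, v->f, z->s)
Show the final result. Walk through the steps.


Starting form: 'nile'
Rule 1: Vowel Harmony: all vowels become 'i' (matching first vowel). 'nile' -> 'nili'
Rule 2: Consonant Assimilation: no voiced obstruent (b/d/g/v/z) stands immediately before a voiceless consonant (p/t/k/s/f). No change.
Rule 3: Final Devoicing: the word ends in the vowel 'i', not a consonant. No change.
Final form: 'nili'

nili


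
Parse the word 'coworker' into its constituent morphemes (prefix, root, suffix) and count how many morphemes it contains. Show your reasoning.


Step 1: Identify prefix: 'co' (meaning: together)
Step 2: Identify root: 'work'
Step 3: Identify suffix(es): 'er'
Decomposition: co- (prefix: together) + work (root) + -er (suffix: one who)
Total morphemes: 3

3 morphemes (co- (prefix: together) + work (root) + -er (suffix: one who))


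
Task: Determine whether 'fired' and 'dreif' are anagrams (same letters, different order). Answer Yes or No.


Sorted letters of 'fired': 'defir'
Sorted letters of 'dreif': 'defir'
They match.

Yes


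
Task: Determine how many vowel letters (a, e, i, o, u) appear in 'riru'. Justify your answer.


Vowels in 'riru': i, u = 2 vowels.

2


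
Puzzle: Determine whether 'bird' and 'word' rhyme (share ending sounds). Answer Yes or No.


Rime (stressed vowel + following sounds) of 'bird': -ird = /ɜːrd/
Rime of 'word': -ord = /ɜːrd/
/ɜːrd/ and /ɜːrd/ are the same ending sound, so the words rhyme.

Yes


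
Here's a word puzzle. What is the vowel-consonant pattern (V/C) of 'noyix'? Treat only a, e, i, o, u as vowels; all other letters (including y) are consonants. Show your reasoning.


Letter mapping: n = C, o = V, y = C, i = V, x = C.

CVCVC


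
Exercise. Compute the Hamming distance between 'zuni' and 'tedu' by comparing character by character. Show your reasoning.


Alignment:
Position 1: 'z' vs 't' = DIFFER
Position 2: 'u' vs 'e' = DIFFER
Position 3: 'n' vs 'd' = DIFFER
Position 4: 'i' vs 'u' = DIFFER
Total differences: 4

4


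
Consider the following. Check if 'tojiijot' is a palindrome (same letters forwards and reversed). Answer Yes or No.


Forward: 'tojiijot'
Reversed: 'tojiijot'
They are identical.

Yes


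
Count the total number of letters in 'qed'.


Spell out 'qed' and number each letter: q(1), e(2), d(3). Total: 3 letters.

3


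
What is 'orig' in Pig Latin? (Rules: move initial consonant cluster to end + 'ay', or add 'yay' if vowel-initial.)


'orig' starts with a vowel, so add 'yay': 'origyay'.

origyay


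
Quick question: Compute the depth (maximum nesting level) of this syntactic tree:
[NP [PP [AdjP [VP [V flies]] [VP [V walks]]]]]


Count bracket nesting levels:
'[' at pos 0: depth = 1
'[' at pos 4: depth = 2
'[' at pos 8: depth = 3
'[' at pos 14: depth = 4
'[' at pos 18: depth = 5
'[' at pos 29: depth = 4
'[' at pos 33: depth = 5
Maximum depth reached: 5

5


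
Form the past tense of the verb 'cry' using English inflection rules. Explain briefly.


Apply rule: Change -y to -ied. 'cry' becomes 'cried'.

cried


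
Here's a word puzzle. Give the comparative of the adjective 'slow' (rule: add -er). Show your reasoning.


Apply comparative formation (add -er): 'slow' -> 'slower'.

slower


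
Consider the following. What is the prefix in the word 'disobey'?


The word 'disobey' = 'dis' (prefix) + 'obey' (root). The prefix is 'dis'.

dis


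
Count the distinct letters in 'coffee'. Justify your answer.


Unique letters in 'coffee': {c, e, f, o} = 4 distinct letters.

4


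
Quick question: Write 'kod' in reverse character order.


Reverse 'kod' character by character: 'dok'.

dok


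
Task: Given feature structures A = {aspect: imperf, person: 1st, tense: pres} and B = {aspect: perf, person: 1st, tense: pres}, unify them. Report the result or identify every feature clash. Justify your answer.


Compare features:
aspect: A=imperf vs B=perf -> CLASH
person: A=1st vs B=1st -> unified: 1st
tense: A=pres vs B=pres -> unified: pres
Clash detected on feature 'aspect' (imperf vs perf); unification fails.

CLASH on 'aspect' (imperf vs perf)


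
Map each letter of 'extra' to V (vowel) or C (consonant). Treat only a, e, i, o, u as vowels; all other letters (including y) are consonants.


Letter mapping: e = V, x = C, t = C, r = C, a = V.

VCCCV


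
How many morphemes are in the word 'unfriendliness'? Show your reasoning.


Decomposition: un- (prefix) + friend (root) + -ly (suffix) + -ness (suffix) = 4 morpheme(s)

4 morphemes


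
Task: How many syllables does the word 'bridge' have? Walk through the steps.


Break 'bridge' into syllables: bridge -> bridge = 1 syllable

1 syllable


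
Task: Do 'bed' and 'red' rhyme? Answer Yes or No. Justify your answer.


Rime (stressed vowel + following sounds) of 'bed': -ed = /ɛd/
Rime of 'red': -ed = /ɛd/
/ɛd/ and /ɛd/ are the same ending sound, so the words rhyme.

Yes


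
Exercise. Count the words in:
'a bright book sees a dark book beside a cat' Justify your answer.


Split into words: a | bright | book | sees | a | dark | book | beside | a | cat = 10 words.

10


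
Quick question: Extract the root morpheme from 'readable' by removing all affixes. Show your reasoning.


Remove suffix '-able' from 'readable' to get root 'read'.

read


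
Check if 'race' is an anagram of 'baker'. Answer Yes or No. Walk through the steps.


Sorted letters of 'race': 'acer'
Sorted letters of 'baker': 'abekr'
They do not match.

No


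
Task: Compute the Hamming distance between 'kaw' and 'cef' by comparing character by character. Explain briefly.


Alignment:
Position 1: 'k' vs 'c' = DIFFER
Position 2: 'a' vs 'e' = DIFFER
Position 3: 'w' vs 'f' = DIFFER
Total differences: 3

3


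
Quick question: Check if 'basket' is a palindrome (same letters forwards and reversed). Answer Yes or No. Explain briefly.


Forward: 'basket'
Reversed: 'teksab'
They differ.

No


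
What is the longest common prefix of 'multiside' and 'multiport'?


Compare from the start: 5 characters match: 'multi'. Mismatch at position 6: 's' vs 'p'.

multi


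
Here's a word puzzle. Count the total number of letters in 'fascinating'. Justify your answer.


Spell out 'fascinating' and number each letter: f(1), a(2), s(3), c(4), i(5), n(6), a(7), t(8), i(9), n(10), g(11). Total: 11 letters.

11


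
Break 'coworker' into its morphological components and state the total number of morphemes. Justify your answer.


Step 1: Identify prefix: 'co' (meaning: together)
Step 2: Identify root: 'work'
Step 3: Identify suffix(es): 'er'
Decomposition: co- (prefix: together) + work (root) + -er (suffix: one who)
Total morphemes: 3

3 morphemes (co- (prefix: together) + work (root) + -er (suffix: one who))


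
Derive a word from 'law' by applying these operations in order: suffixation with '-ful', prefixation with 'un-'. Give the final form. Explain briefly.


Step 1: Add suffix '-ful' to 'law' = 'lawful'
Step 2: Add prefix 'un-' to 'lawful' = 'unlawful'

unlawful


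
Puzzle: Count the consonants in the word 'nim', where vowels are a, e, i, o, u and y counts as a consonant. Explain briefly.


Consonants in 'nim': n, m = 2 consonants.

2


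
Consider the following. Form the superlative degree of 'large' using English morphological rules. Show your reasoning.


Apply superlative formation (ends in e: add -st): 'large' -> 'largest'.

largest


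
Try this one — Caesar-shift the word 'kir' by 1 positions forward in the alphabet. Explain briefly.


Shift each letter by 1: k -> l, i -> j, r -> s. Result: 'ljs'.

ljs


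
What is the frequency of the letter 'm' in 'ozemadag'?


Letter 'm' in 'ozemadag': found at position(s) 4 = 1 occurrence(s).

1


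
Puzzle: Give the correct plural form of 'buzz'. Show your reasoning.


Apply rule: Add -es (sibilant/fricative ending). 'buzz' becomes 'buzzes'.

buzzes


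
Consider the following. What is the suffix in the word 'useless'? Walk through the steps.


The word 'useless' = 'use' (root) + '-less' (suffix). The suffix is '-less'.

less


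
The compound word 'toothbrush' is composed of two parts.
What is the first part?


Split 'toothbrush' into 'tooth' + 'brush'. The first part is 'tooth'.

tooth


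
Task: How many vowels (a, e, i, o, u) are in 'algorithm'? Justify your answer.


Vowels in 'algorithm': a, o, i = 3 vowels.

3


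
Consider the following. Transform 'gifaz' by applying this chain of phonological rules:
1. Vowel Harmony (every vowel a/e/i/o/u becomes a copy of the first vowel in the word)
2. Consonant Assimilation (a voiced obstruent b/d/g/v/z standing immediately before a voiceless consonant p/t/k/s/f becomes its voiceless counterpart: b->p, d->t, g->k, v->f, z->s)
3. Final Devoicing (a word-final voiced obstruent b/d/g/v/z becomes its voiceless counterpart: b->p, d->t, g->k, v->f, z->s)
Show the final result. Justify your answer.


Starting form: 'gifaz'
Rule 1: Vowel Harmony: all vowels become 'i' (matching first vowel). 'gifaz' -> 'gifiz'
Rule 2: Consonant Assimilation: no voiced obstruent (b/d/g/v/z) stands immediately before a voiceless consonant (p/t/k/s/f). No change.
Rule 3: Final Devoicing: word-final voiced obstruent 'z' becomes voiceless 's'. 'gifiz' -> 'gifis'
Final form: 'gifis'

gifis


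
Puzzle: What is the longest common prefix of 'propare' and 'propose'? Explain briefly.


Compare from the start: 4 characters match: 'prop'. Mismatch at position 5: 'a' vs 'o'.

prop


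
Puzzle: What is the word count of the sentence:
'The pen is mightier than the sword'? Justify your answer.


Split into words: The | pen | is | mightier | than | the | sword = 7 words.

7


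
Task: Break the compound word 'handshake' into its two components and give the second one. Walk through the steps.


Split 'handshake' into 'hand' + 'shake'. The second part is 'shake'.

shake


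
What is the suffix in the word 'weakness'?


The word 'weakness' = 'weak' (root) + '-ness' (suffix). The suffix is '-ness'.

ness


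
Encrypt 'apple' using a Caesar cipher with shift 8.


Shift each letter by 8: a -> i, p -> x, p -> x, l -> t, e -> m. Result: 'ixxtm'.

ixxtm


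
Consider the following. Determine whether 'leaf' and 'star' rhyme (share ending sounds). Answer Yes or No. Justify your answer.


Rime (stressed vowel + following sounds) of 'leaf': -eaf = /iːf/
Rime of 'star': -ar = /ɑːr/
/iːf/ and /ɑːr/ are different ending sounds, so the words do not rhyme.

No


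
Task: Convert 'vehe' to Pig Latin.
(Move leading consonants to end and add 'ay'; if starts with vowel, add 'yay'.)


'vehe': move consonant cluster 'v' to end and add 'ay': 'ehevay'.

ehevay


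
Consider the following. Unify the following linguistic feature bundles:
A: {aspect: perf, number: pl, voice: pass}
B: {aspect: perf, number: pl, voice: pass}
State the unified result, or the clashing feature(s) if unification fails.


Compare features:
aspect: A=perf vs B=perf -> unified: perf
number: A=pl vs B=pl -> unified: pl
voice: A=pass vs B=pass -> unified: pass
No clashes found.

Unified: {aspect: perf, number: pl, voice: pass}


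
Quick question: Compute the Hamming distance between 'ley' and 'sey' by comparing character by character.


Alignment:
Position 1: 'l' vs 's' = DIFFER
Position 2: 'e' vs 'e' = match
Position 3: 'y' vs 'y' = match
Total differences: 1

1


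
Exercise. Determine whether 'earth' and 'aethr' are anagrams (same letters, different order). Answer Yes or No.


Sorted letters of 'earth': 'aehrt'
Sorted letters of 'aethr': 'aehrt'
They match.

Yes


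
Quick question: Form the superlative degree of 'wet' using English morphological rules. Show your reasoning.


Apply superlative formation (double final consonant, add -est): 'wet' -> 'wettest'.

wettest


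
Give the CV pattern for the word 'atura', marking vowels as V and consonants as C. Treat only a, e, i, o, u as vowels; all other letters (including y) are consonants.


Letter mapping: a = V, t = C, u = V, r = C, a = V.

VCVCV


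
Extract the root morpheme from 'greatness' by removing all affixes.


Remove suffix '-ness' from 'greatness' to get root 'great'.

great


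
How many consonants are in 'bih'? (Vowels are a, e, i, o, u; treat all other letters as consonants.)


Consonants in 'bih': b, h = 2 consonants.

2


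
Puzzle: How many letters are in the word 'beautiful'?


Spell out 'beautiful' and number each letter: b(1), e(2), a(3), u(4), t(5), i(6), f(7), u(8), l(9). Total: 9 letters.

9


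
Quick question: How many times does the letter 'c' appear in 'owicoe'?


Letter 'c' in 'owicoe': found at position(s) 4 = 1 occurrence(s).

1


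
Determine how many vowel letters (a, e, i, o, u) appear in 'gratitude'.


Vowels in 'gratitude': a, i, u, e = 4 vowels.

4


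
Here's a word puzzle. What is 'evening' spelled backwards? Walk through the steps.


Reverse 'evening' character by character: 'gnineve'.

gnineve


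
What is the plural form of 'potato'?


Apply rule: Add -es (consonant + o). 'potato' becomes 'potatoes'.

potatoes


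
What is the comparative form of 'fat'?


Apply comparative formation (double final consonant, add -er): 'fat' -> 'fatter'.

fatter


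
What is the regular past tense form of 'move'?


Apply rule: Add -d (word ends in -e). 'move' becomes 'moved'.

moved


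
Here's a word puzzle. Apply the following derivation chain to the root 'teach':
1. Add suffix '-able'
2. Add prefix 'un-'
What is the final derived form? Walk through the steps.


Step 1: Add suffix '-able' to 'teach' = 'teachable'
Step 2: Add prefix 'un-' to 'teachable' = 'unteachable'

unteachable


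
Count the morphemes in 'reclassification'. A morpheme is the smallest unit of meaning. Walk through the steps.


Decomposition: re- (prefix) + class (root) + -ify (suffix) + -ation (suffix) = 4 morpheme(s)

4 morphemes


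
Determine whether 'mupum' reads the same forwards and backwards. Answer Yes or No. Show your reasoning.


Forward: 'mupum'
Reversed: 'mupum'
They are identical.

Yes


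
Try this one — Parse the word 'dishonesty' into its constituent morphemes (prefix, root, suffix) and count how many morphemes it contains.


Step 1: Identify prefix: 'dis' (meaning: not/apart)
Step 2: Identify root: 'honest'
Step 3: Identify suffix(es): 'y'
Decomposition: dis- (prefix: not/apart) + honest (root) + -y (suffix: quality)
Total morphemes: 3

3 morphemes (dis- (prefix: not/apart) + honest (root) + -y (suffix: quality))


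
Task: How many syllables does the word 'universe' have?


Break 'universe' into syllables: u-ni-verse -> u | ni | verse = 3 syllables

3 syllables


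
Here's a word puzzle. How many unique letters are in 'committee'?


Unique letters in 'committee': {c, e, i, m, o, t} = 6 distinct letters.

6


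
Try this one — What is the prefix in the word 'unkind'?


The word 'unkind' = 'un' (prefix) + 'kind' (root). The prefix is 'un'.

un


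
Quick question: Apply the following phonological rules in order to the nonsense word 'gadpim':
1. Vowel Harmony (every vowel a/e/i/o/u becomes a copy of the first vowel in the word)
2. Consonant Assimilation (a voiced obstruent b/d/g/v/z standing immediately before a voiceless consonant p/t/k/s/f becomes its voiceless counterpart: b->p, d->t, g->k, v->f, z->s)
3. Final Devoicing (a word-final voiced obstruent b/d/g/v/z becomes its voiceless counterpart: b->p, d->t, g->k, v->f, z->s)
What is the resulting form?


Starting form: 'gadpim'
Rule 1: Vowel Harmony: all vowels become 'a' (matching first vowel). 'gadpim' -> 'gadpam'
Rule 2: Consonant Assimilation: voiced obstruent before voiceless consonant becomes voiceless ('dp' -> 'tp'). 'gadpam' -> 'gatpam'
Rule 3: Final Devoicing: final consonant 'm' is not one of the voiced obstruents b/d/g/v/z. No change.
Final form: 'gatpam'

gatpam


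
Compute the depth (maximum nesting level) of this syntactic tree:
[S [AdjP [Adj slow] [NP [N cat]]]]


Count bracket nesting levels:
'[' at pos 0: depth = 1
'[' at pos 3: depth = 2
'[' at pos 9: depth = 3
'[' at pos 20: depth = 3
'[' at pos 24: depth = 4
Maximum depth reached: 4

4


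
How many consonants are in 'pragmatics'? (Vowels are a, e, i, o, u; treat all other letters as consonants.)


Consonants in 'pragmatics': p, r, g, m, t, c, s = 7 consonants.

7


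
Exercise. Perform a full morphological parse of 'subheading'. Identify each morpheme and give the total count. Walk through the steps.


Step 1: Identify prefix: 'sub' (meaning: below)
Step 2: Identify root: 'head'
Step 3: Identify suffix(es): 'ing'
Decomposition: sub- (prefix: below) + head (root) + -ing (suffix: ongoing/result)
Total morphemes: 3

3 morphemes (sub- (prefix: below) + head (root) + -ing (suffix: ongoing/result))


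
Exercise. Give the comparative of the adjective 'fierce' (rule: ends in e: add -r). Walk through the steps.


Apply comparative formation (ends in e: add -r): 'fierce' -> 'fiercer'.

fiercer


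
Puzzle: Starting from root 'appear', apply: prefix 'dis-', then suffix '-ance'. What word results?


Step 1: Add prefix 'dis-' to 'appear' = 'disappear'
Step 2: Add suffix '-ance' to 'disappear' = 'disappearance'

disappearance


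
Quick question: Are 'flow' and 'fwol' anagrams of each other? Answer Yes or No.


Sorted letters of 'flow': 'flow'
Sorted letters of 'fwol': 'flow'
They match.

Yes


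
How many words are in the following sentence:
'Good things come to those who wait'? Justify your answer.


Split into words: Good | things | come | to | those | who | wait = 7 words.

7


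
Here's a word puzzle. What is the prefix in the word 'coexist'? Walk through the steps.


The word 'coexist' = 'co' (prefix) + 'exist' (root). The prefix is 'co'.

co


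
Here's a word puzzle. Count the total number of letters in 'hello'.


Spell out 'hello' and number each letter: h(1), e(2), l(3), l(4), o(5). Total: 5 letters.

5


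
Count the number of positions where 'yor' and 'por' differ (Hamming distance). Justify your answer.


Alignment:
Position 1: 'y' vs 'p' = DIFFER
Position 2: 'o' vs 'o' = match
Position 3: 'r' vs 'r' = match
Total differences: 1

1


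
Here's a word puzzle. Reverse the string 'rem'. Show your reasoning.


Reverse 'rem' character by character: 'mer'.

mer


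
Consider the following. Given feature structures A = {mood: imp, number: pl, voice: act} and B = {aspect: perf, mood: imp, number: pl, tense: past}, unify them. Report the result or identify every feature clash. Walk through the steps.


Compare features:
aspect: A=_ vs B=perf -> unified: perf
mood: A=imp vs B=imp -> unified: imp
number: A=pl vs B=pl -> unified: pl
tense: A=_ vs B=past -> unified: past
voice: A=act vs B=_ -> unified: act
No clashes found.

Unified: {aspect: perf, mood: imp, number: pl, tense: past, voice: act}


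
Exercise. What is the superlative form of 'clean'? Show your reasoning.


Apply superlative formation (add -est): 'clean' -> 'cleanest'.

cleanest


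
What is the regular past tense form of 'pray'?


Apply rule: Add -ed. 'pray' becomes 'prayed'.

prayed


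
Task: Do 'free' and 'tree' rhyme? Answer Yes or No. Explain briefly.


Rime (stressed vowel + following sounds) of 'free': -ee = /iː/
Rime of 'tree': -ee = /iː/
/iː/ and /iː/ are the same ending sound, so the words rhyme.

Yes


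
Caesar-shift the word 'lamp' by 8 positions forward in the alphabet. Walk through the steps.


Shift each letter by 8: l -> t, a -> i, m -> u, p -> x. Result: 'tiux'.

tiux


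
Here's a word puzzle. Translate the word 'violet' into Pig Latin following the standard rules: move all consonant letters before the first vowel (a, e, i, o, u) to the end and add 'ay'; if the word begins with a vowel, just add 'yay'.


'violet': move consonant cluster 'v' to end and add 'ay': 'ioletvay'.

ioletvay


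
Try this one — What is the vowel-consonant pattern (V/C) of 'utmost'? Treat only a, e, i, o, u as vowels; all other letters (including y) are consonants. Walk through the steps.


Letter mapping: u = V, t = C, m = C, o = V, s = C, t = C.

VCCVCC


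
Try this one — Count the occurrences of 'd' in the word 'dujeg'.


Letter 'd' in 'dujeg': found at position(s) 1 = 1 occurrence(s).

1


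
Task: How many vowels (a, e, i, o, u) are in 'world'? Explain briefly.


Vowels in 'world': o = 1 vowels.

1


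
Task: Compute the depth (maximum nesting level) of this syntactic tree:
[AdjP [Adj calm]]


Count bracket nesting levels:
'[' at pos 0: depth = 1
'[' at pos 6: depth = 2
Maximum depth reached: 2

2


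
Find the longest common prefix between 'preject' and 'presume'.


Compare from the start: 3 characters match: 'pre'. Mismatch at position 4: 'j' vs 's'.

pre


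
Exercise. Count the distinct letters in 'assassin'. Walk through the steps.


Unique letters in 'assassin': {a, i, n, s} = 4 distinct letters.

4


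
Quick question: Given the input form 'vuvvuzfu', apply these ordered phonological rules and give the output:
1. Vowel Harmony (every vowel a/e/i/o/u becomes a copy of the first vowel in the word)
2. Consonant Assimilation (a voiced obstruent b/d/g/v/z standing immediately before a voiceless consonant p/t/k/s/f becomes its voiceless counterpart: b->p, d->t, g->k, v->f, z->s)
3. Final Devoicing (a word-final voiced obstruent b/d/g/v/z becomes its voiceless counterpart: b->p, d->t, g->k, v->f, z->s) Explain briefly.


Starting form: 'vuvvuzfu'
Rule 1: Vowel Harmony: all vowels already match. No change.
Rule 2: Consonant Assimilation: voiced obstruent before voiceless consonant becomes voiceless ('zf' -> 'sf'). 'vuvvuzfu' -> 'vuvvusfu'
Rule 3: Final Devoicing: the word ends in the vowel 'u', not a consonant. No change.
Final form: 'vuvvusfu'

vuvvusfu


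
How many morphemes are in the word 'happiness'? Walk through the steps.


Decomposition: happy (root) + -ness (suffix) = 2 morpheme(s)

2 morphemes


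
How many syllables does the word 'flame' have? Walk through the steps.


Break 'flame' into syllables: flame -> flame = 1 syllable

1 syllable


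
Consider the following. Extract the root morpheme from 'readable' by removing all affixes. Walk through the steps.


Remove suffix '-able' from 'readable' to get root 'read'.

read


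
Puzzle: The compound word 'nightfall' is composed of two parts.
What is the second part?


Split 'nightfall' into 'night' + 'fall'. The second part is 'fall'.

fall


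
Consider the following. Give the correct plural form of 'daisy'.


Apply rule: Change -y to -ies (consonant + y). 'daisy' becomes 'daisies'.

daisies


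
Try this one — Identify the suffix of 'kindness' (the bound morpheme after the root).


The word 'kindness' = 'kind' (root) + '-ness' (suffix). The suffix is '-ness'.

ness


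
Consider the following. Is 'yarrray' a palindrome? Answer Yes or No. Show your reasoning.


Forward: 'yarrray'
Reversed: 'yarrray'
They are identical.

Yes


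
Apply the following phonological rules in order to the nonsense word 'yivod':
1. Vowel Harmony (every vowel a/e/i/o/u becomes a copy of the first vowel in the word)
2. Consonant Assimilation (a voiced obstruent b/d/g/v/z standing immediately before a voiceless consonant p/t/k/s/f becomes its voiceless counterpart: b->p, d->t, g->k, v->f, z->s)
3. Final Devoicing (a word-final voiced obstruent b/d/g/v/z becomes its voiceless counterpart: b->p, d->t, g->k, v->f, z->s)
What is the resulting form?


Starting form: 'yivod'
Rule 1: Vowel Harmony: all vowels become 'i' (matching first vowel). 'yivod' -> 'yivid'
Rule 2: Consonant Assimilation: no voiced obstruent (b/d/g/v/z) stands immediately before a voiceless consonant (p/t/k/s/f). No change.
Rule 3: Final Devoicing: word-final voiced obstruent 'd' becomes voiceless 't'. 'yivid' -> 'yivit'
Final form: 'yivit'

yivit


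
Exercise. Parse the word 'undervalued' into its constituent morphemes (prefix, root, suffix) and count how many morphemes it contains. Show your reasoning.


Step 1: Identify prefix: 'under' (meaning: beneath/insufficient)
Step 2: Identify root: 'value'
Step 3: Identify suffix(es): 'ed'
Decomposition: under- (prefix: beneath/insufficient) + value (root) + -ed (suffix: past)
Total morphemes: 3

3 morphemes (under- (prefix: beneath/insufficient) + value (root) + -ed (suffix: past))


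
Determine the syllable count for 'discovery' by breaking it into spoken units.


Break 'discovery' into syllables: dis-cov-er-y -> dis | cov | er | y = 4 syllables

4 syllables


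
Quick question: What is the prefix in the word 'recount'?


The word 'recount' = 're' (prefix) + 'count' (root). The prefix is 're'.

re


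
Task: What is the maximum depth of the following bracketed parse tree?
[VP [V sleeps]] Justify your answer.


Count bracket nesting levels:
'[' at pos 0: depth = 1
'[' at pos 4: depth = 2
Maximum depth reached: 2

2


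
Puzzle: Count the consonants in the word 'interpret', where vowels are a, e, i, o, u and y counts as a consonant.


Consonants in 'interpret': n, t, r, p, r, t = 6 consonants.

6


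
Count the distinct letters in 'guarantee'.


Unique letters in 'guarantee': {a, e, g, n, r, t, u} = 7 distinct letters.

7


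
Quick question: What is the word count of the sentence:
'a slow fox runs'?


Split into words: a | slow | fox | runs = 4 words.

4


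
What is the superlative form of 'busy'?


Apply superlative formation (consonant + y: change y to i, add -est): 'busy' -> 'busiest'.

busiest


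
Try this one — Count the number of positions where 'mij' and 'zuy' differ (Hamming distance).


Alignment:
Position 1: 'm' vs 'z' = DIFFER
Position 2: 'i' vs 'u' = DIFFER
Position 3: 'j' vs 'y' = DIFFER
Total differences: 3

3


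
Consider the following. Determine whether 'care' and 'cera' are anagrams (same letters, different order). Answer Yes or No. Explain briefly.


Sorted letters of 'care': 'acer'
Sorted letters of 'cera': 'acer'
They match.

Yes


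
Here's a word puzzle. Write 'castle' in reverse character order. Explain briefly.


Reverse 'castle' character by character: 'eltsac'.

eltsac


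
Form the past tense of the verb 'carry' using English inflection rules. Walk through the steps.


Apply rule: Change -y to -ied. 'carry' becomes 'carried'.

carried


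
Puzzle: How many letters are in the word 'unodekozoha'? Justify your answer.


Spell out 'unodekozoha' and number each letter: u(1), n(2), o(3), d(4), e(5), k(6), o(7), z(8), o(9), h(10), a(11). Total: 11 letters.

11


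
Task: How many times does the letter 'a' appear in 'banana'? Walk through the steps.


Letter 'a' in 'banana': found at position(s) 2, 4, 6 = 3 occurrence(s).

3


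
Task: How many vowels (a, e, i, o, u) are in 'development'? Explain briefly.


Vowels in 'development': e, e, o, e = 4 vowels.

4


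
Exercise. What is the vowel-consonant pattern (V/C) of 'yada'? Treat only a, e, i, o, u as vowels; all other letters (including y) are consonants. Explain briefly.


Letter mapping: y = C, a = V, d = C, a = V.

CVCV


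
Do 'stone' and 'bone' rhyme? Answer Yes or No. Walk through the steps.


Rime (stressed vowel + following sounds) of 'stone': -one = /oʊn/
Rime of 'bone': -one = /oʊn/
/oʊn/ and /oʊn/ are the same ending sound, so the words rhyme.

Yes


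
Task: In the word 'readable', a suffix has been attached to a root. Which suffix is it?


The word 'readable' = 'read' (root) + '-able' (suffix). The suffix is '-able'.

able


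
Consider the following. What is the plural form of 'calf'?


Apply rule: Change -f to -ves. 'calf' becomes 'calves'.

calves


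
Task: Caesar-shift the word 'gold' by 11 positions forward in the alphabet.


Shift each letter by 11: g -> r, o -> z, l -> w, d -> o. Result: 'rzwo'.

rzwo


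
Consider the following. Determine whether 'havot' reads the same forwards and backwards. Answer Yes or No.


Forward: 'havot'
Reversed: 'tovah'
They differ.

No


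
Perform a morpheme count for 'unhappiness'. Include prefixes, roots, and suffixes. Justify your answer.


Decomposition: un- (prefix) + happy (root) + -ness (suffix) = 3 morpheme(s)

3 morphemes


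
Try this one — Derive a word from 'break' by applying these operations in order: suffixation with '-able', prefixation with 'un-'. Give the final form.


Step 1: Add suffix '-able' to 'break' = 'breakable'
Step 2: Add prefix 'un-' to 'breakable' = 'unbreakable'

unbreakable


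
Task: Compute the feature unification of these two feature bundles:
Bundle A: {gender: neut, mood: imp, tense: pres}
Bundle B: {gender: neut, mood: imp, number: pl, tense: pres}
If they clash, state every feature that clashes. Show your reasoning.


Compare features:
gender: A=neut vs B=neut -> unified: neut
mood: A=imp vs B=imp -> unified: imp
number: A=_ vs B=pl -> unified: pl
tense: A=pres vs B=pres -> unified: pres
No clashes found.

Unified: {gender: neut, mood: imp, number: pl, tense: pres}


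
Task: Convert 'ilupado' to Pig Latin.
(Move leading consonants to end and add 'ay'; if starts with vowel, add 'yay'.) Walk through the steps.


'ilupado' starts with a vowel, so add 'yay': 'ilupadoyay'.

ilupadoyay


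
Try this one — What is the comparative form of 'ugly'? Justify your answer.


Apply comparative formation (consonant + y: change y to i, add -er): 'ugly' -> 'uglier'.

uglier


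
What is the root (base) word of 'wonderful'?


Remove suffix '-ful' from 'wonderful' to get root 'wonder'.

wonder


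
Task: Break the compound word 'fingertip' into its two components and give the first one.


Split 'fingertip' into 'finger' + 'tip'. The first part is 'finger'.

finger


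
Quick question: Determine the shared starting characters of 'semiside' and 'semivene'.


Compare from the start: 4 characters match: 'semi'. Mismatch at position 5: 's' vs 'v'.

semi


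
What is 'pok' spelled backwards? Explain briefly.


Reverse 'pok' character by character: 'kop'.

kop


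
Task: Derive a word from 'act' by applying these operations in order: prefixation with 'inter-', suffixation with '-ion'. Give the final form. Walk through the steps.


Step 1: Add prefix 'inter-' to 'act' = 'interact'
Step 2: Add suffix '-ion' to 'interact' = 'interaction'

interaction


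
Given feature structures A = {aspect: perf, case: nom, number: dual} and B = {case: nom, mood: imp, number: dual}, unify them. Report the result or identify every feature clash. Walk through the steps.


Compare features:
aspect: A=perf vs B=_ -> unified: perf
case: A=nom vs B=nom -> unified: nom
mood: A=_ vs B=imp -> unified: imp
number: A=dual vs B=dual -> unified: dual
No clashes found.

Unified: {aspect: perf, case: nom, mood: imp, number: dual}


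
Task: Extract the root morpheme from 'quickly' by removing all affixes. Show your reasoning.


Remove suffix '-ly' from 'quickly' to get root 'quick'.

quick


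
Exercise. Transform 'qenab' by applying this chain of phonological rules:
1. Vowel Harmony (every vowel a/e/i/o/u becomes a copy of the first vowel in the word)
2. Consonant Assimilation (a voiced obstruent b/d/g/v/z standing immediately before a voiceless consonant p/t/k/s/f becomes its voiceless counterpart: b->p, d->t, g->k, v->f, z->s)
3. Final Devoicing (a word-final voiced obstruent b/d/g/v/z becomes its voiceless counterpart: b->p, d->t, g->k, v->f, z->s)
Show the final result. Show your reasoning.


Starting form: 'qenab'
Rule 1: Vowel Harmony: all vowels become 'e' (matching first vowel). 'qenab' -> 'qeneb'
Rule 2: Consonant Assimilation: no voiced obstruent (b/d/g/v/z) stands immediately before a voiceless consonant (p/t/k/s/f). No change.
Rule 3: Final Devoicing: word-final voiced obstruent 'b' becomes voiceless 'p'. 'qeneb' -> 'qenep'
Final form: 'qenep'

qenep


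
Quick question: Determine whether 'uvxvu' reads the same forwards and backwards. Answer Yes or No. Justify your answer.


Forward: 'uvxvu'
Reversed: 'uvxvu'
They are identical.

Yes


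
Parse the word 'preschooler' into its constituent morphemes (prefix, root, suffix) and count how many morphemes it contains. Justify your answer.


Step 1: Identify prefix: 'pre' (meaning: before)
Step 2: Identify root: 'school'
Step 3: Identify suffix(es): 'er'
Decomposition: pre- (prefix: before) + school (root) + -er (suffix: one who)
Total morphemes: 3

3 morphemes (pre- (prefix: before) + school (root) + -er (suffix: one who))
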